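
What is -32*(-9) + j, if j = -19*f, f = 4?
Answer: 212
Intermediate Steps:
j = -76 (j = -19*4 = -76)
-32*(-9) + j = -32*(-9) - 76 = -16*(-18) - 76 = 288 - 76 = 212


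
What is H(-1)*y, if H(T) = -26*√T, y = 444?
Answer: -11544*I ≈ -11544.0*I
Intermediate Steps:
H(-1)*y = -26*I*444 = -11544*I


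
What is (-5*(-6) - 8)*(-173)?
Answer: -3806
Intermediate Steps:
(-5*(-6) - 8)*(-173) = (30 - 8)*(-173) = 22*(-173) = -3806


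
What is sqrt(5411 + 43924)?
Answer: sqrt(49335) ≈ 222.11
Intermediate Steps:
sqrt(5411 + 43924) = sqrt(49335)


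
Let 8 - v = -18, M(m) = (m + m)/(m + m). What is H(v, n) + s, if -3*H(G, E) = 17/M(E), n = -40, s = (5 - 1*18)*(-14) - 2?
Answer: 523/3 ≈ 174.33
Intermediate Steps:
M(m) = 1 (M(m) = (2*m)/((2*m)) = (2*m)*(1/(2*m)) = 1)
v = 26 (v = 8 - 1*(-18) = 8 + 18 = 26)
s = 180 (s = (5 - 18)*(-14) - 2 = -13*(-14) - 2 = 182 - 2 = 180)
H(G, E) = -17/3 (H(G, E) = -17/(3*1) = -17/3)
H(v, n) + s = -17/3 + 180 = 523/3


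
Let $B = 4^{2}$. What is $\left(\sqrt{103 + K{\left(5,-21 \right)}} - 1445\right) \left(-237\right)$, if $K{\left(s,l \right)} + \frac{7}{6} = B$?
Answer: $342465 - \frac{79 \sqrt{4242}}{2} \approx 3.3989 \cdot 10^{5}$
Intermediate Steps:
$B = 16$
$K{\left(s,l \right)} = \frac{89}{6}$ ($K{\left(s,l \right)} = - \frac{7}{6} + 16 = \frac{89}{6}$)
$\left(\sqrt{103 + K{\left(5,-21 \right)}} - 1445\right) \left(-237\right) = \left(\sqrt{103 + \frac{89}{6}} - 1445\right) \left(-237\right) = \left(\sqrt{\frac{707}{6}} - 1445\right) \left(-237\right) = \left(\frac{\sqrt{4242}}{6} - 1445\right) \left(-237\right) = \left(-1445 + \frac{\sqrt{4242}}{6}\right) \left(-237\right) = 342465 - \frac{79 \sqrt{4242}}{2}$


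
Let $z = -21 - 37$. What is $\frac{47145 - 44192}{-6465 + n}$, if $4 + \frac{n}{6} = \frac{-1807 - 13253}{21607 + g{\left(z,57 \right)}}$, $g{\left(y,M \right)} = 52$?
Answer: $- \frac{63959027}{140635611} \approx -0.45479$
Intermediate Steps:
$z = -58$
$n = - \frac{610176}{21659}$ ($n = -24 + 6 \frac{-1807 - 13253}{21607 + 52} = -24 + 6 \left(- \frac{15060}{21659}\right) = -24 - \frac{90360}{21659} = - \frac{610176}{21659} \approx -28.172$)
$\frac{47145 - 44192}{-6465 + n} = \frac{47145 - 44192}{-6465 - \frac{610176}{21659}} = \frac{2953}{- \frac{140635611}{21659}} = 2953 \left(- \frac{21659}{140635611}\right) = - \frac{63959027}{140635611}$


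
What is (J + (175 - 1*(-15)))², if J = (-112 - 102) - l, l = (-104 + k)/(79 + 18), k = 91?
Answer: 5359225/9409 ≈ 569.58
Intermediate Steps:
l = -13/97 (l = (-104 + 91)/(79 + 18) = -13/97 ≈ -0.13402)
J = -20745/97 (J = (-112 - 102) - 1*(-13/97) = -214 + 13/97 = -20745/97 ≈ -213.87)
(J + (175 - 1*(-15)))² = (-20745/97 + (175 - 1*(-15)))² = (-20745/97 + (175 + 15))² = (-20745/97 + 190)² = (-2315/97)² = 5359225/9409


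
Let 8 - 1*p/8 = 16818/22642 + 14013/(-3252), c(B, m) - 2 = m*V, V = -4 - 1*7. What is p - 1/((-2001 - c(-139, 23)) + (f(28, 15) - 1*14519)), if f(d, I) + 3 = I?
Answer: 4615064515949/49876329687 ≈ 92.530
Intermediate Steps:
V = -11 (V = -4 - 7 = -11)
f(d, I) = -3 + I
c(B, m) = 2 - 11*m (c(B, m) = 2 + m*(-11) = 2 - 11*m)
p = 283881494/3067991 (p = 64 - 8*(16818/22642 + 14013/(-3252)) = 64 - 8*(16818*(1/22642) + 14013*(-1/3252)) = 64 - 8*(8409/11321 - 4671/1084) = 64 - 8*(-43765035/12271964) = 64 + 87530070/3067991 = 283881494/3067991 ≈ 92.530)
p - 1/((-2001 - c(-139, 23)) + (f(28, 15) - 1*14519)) = 283881494/3067991 - 1/((-2001 - (2 - 11*23)) + ((-3 + 15) - 1*14519)) = 283881494/3067991 - 1/((-2001 - (2 - 253)) + (12 - 14519)) = 283881494/3067991 - 1/((-2001 - 1*(-251)) - 14507) = 283881494/3067991 - 1/((-2001 + 251) - 14507) = 283881494/3067991 - 1/(-1750 - 14507) = 283881494/3067991 - 1/(-16257) = 283881494/3067991 - 1*(-1/16257) = 283881494/3067991 + 1/16257 = 4615064515949/49876329687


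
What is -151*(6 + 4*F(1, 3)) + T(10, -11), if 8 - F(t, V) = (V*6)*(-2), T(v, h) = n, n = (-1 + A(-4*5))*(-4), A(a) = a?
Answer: -27398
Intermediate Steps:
n = 84 (n = (-1 - 4*5)*(-4) = (-1 - 20)*(-4) = -21*(-4) = 84)
T(v, h) = 84
F(t, V) = 8 + 12*V (F(t, V) = 8 - V*6*(-2) = 8 - 6*V*(-2) = 8 - (-12)*V = 8 + 12*V)
-151*(6 + 4*F(1, 3)) + T(10, -11) = -151*(6 + 4*(8 + 12*3)) + 84 = -151*(6 + 4*(8 + 36)) + 84 = -151*(6 + 4*44) + 84 = -151*(6 + 176) + 84 = -151*182 + 84 = -27482 + 84 = -27398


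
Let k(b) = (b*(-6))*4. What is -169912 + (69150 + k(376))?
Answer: -109786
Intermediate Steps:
k(b) = -24*b (k(b) = -6*b*4 = -24*b)
-169912 + (69150 + k(376)) = -169912 + (69150 - 24*376) = -169912 + (69150 - 9024) = -169912 + 60126 = -109786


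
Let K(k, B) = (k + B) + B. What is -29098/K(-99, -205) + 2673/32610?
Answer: 316748779/5532830 ≈ 57.249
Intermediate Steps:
K(k, B) = k + 2*B (K(k, B) = (B + k) + B = k + 2*B)
-29098/K(-99, -205) + 2673/32610 = -29098/(-99 + 2*(-205)) + 2673/32610 = -29098/(-99 - 410) + 2673*(1/32610) = -29098/(-509) + 891/10870 = -29098*(-1/509) + 891/10870 = 29098/509 + 891/10870 = 316748779/5532830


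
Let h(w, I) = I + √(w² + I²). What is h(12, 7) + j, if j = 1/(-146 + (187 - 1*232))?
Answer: 1336/191 + √193 ≈ 20.887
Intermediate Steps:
h(w, I) = I + √(I² + w²)
j = -1/191 (j = 1/(-146 + (187 - 232)) = 1/(-146 - 45) = 1/(-191) = -1/191 ≈ -0.0052356)
h(12, 7) + j = (7 + √(7² + 12²)) - 1/191 = (7 + √(49 + 144)) - 1/191 = (7 + √193) - 1/191 = 1336/191 + √193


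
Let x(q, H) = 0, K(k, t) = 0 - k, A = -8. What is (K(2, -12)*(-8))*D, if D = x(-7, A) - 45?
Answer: -720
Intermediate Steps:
K(k, t) = -k
D = -45 (D = 0 - 45 = -45)
(K(2, -12)*(-8))*D = (-1*2*(-8))*(-45) = -2*(-8)*(-45) = 16*(-45) = -720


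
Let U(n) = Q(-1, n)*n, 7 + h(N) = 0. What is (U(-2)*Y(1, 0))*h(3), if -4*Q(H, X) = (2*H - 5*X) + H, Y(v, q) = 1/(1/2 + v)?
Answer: -49/3 ≈ -16.333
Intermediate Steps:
h(N) = -7 (h(N) = -7 + 0 = -7)
Y(v, q) = 1/(½ + v) (Y(v, q) = 1/(1*(½) + v) = 1/(½ + v))
Q(H, X) = -3*H/4 + 5*X/4 (Q(H, X) = -((2*H - 5*X) + H)/4 = -((-5*X + 2*H) + H)/4 = -(-5*X + 3*H)/4 = -3*H/4 + 5*X/4)
U(n) = n*(¾ + 5*n/4) (U(n) = (-¾*(-1) + 5*n/4)*n = (¾ + 5*n/4)*n = n*(¾ + 5*n/4))
(U(-2)*Y(1, 0))*h(3) = (((¼)*(-2)*(3 + 5*(-2)))*(2/(1 + 2*1)))*(-7) = (((¼)*(-2)*(3 - 10))*(2/(1 + 2)))*(-7) = (((¼)*(-2)*(-7))*(2/3))*(-7) = (7*(2*(⅓))/2)*(-7) = ((7/2)*(⅔))*(-7) = (7/3)*(-7) = -49/3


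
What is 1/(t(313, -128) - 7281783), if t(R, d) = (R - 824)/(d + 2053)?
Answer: -275/2002490398 ≈ -1.3733e-7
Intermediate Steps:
t(R, d) = (-824 + R)/(2053 + d)
1/(t(313, -128) - 7281783) = 1/((-824 + 313)/(2053 - 128) - 7281783) = 1/(-511/1925 - 7281783) = 1/((1/1925)*(-511) - 7281783) = 1/(-73/275 - 7281783) = 1/(-2002490398/275) = -275/2002490398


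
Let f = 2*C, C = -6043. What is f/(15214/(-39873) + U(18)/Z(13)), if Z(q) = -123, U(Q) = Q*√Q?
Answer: -3081148545774813/160283192129 + 3545167716804843*√2/160283192129 ≈ 12057.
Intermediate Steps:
U(Q) = Q^(3/2)
f = -12086 (f = 2*(-6043) = -12086)
f/(15214/(-39873) + U(18)/Z(13)) = -12086/(15214/(-39873) + 18^(3/2)/(-123)) = -12086/(15214*(-1/39873) + (54*√2)*(-1/123)) = -12086/(-15214/39873 - 18*√2/41)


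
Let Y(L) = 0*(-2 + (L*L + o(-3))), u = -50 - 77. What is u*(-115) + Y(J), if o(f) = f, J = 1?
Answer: 14605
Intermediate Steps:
u = -127
Y(L) = 0 (Y(L) = 0*(-2 + (L*L - 3)) = 0*(-2 + (L**2 - 3)) = 0*(-2 + (-3 + L**2)) = 0*(-5 + L**2) = 0)
u*(-115) + Y(J) = -127*(-115) + 0 = 14605 + 0 = 14605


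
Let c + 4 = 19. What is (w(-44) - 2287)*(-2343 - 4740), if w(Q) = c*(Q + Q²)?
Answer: -184816719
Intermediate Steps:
c = 15 (c = -4 + 19 = 15)
w(Q) = 15*Q + 15*Q² (w(Q) = 15*(Q + Q²) = 15*Q + 15*Q²)
(w(-44) - 2287)*(-2343 - 4740) = (15*(-44)*(1 - 44) - 2287)*(-2343 - 4740) = (15*(-44)*(-43) - 2287)*(-7083) = (28380 - 2287)*(-7083) = 26093*(-7083) = -184816719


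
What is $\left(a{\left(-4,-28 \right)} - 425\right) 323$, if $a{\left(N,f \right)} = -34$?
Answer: $-148257$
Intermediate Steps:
$\left(a{\left(-4,-28 \right)} - 425\right) 323 = \left(-34 - 425\right) 323 = \left(-459\right) 323 = -148257$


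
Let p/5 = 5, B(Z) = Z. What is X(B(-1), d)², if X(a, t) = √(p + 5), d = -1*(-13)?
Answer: 30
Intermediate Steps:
p = 25 (p = 5*5 = 25)
d = 13
X(a, t) = √30 (X(a, t) = √(25 + 5) = √30)
X(B(-1), d)² = (√30)² = 30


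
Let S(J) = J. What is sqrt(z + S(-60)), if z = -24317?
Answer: I*sqrt(24377) ≈ 156.13*I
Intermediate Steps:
sqrt(z + S(-60)) = sqrt(-24317 - 60) = sqrt(-24377) = I*sqrt(24377)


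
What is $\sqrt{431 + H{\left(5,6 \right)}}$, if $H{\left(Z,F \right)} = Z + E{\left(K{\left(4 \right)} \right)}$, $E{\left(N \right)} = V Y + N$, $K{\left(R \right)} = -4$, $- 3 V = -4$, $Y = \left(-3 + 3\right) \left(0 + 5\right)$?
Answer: $12 \sqrt{3} \approx 20.785$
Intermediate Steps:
$Y = 0$ ($Y = 0 \cdot 5 = 0$)
$V = \frac{4}{3}$ ($V = \left(- \frac{1}{3}\right) \left(-4\right) = \frac{4}{3} \approx 1.3333$)
$E{\left(N \right)} = N$ ($E{\left(N \right)} = \frac{4}{3} \cdot 0 + N = 0 + N = N$)
$H{\left(Z,F \right)} = -4 + Z$ ($H{\left(Z,F \right)} = Z - 4 = -4 + Z$)
$\sqrt{431 + H{\left(5,6 \right)}} = \sqrt{431 + \left(-4 + 5\right)} = \sqrt{431 + 1} = \sqrt{432} = 12 \sqrt{3}$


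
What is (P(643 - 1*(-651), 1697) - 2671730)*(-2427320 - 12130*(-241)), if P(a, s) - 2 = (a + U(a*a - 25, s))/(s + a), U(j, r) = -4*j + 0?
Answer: -3967006038155980/2991 ≈ -1.3263e+12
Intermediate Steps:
U(j, r) = -4*j
P(a, s) = 2 + (100 + a - 4*a**2)/(a + s) (P(a, s) = 2 + (a - 4*(a*a - 25))/(s + a) = 2 + (a - 4*(a**2 - 25))/(a + s) = 2 + (a - 4*(-25 + a**2))/(a + s) = 2 + (a + (100 - 4*a**2))/(a + s) = 2 + (100 + a - 4*a**2)/(a + s))
(P(643 - 1*(-651), 1697) - 2671730)*(-2427320 - 12130*(-241)) = ((100 - 4*(643 - 1*(-651))**2 + 2*1697 + 3*(643 - 1*(-651)))/((643 - 1*(-651)) + 1697) - 2671730)*(-2427320 - 12130*(-241)) = ((100 - 4*(643 + 651)**2 + 3394 + 3*(643 + 651))/((643 + 651) + 1697) - 2671730)*(-2427320 + 2923330) = ((100 - 4*1294**2 + 3394 + 3*1294)/(1294 + 1697) - 2671730)*496010 = ((100 - 4*1674436 + 3394 + 3882)/2991 - 2671730)*496010 = ((100 - 6697744 + 3394 + 3882)/2991 - 2671730)*496010 = ((1/2991)*(-6690368) - 2671730)*496010 = (-6690368/2991 - 2671730)*496010 = -7997834798/2991*496010 = -3967006038155980/2991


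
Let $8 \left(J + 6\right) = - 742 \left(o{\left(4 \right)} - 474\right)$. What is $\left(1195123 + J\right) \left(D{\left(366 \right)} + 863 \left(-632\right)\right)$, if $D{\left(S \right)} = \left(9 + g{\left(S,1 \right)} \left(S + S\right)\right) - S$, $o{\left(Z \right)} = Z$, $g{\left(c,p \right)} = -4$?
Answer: $- \frac{1359362282719}{2} \approx -6.7968 \cdot 10^{11}$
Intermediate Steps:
$D{\left(S \right)} = 9 - 9 S$ ($D{\left(S \right)} = \left(9 - 4 \left(S + S\right)\right) - S = \left(9 - 4 \cdot 2 S\right) - S = \left(9 - 8 S\right) - S = 9 - 9 S$)
$J = \frac{87173}{2}$ ($J = -6 + \frac{\left(-742\right) \left(4 - 474\right)}{8} = -6 + \frac{\left(-742\right) \left(-470\right)}{8} = -6 + \frac{1}{8} \cdot 348740 = -6 + \frac{87185}{2} = \frac{87173}{2} \approx 43587.0$)
$\left(1195123 + J\right) \left(D{\left(366 \right)} + 863 \left(-632\right)\right) = \left(1195123 + \frac{87173}{2}\right) \left(\left(9 - 3294\right) + 863 \left(-632\right)\right) = \frac{2477419 \left(\left(9 - 3294\right) - 545416\right)}{2} = \frac{2477419 \left(-3285 - 545416\right)}{2} = \frac{2477419}{2} \left(-548701\right) = - \frac{1359362282719}{2}$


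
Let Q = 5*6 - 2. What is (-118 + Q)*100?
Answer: -9000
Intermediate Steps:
Q = 28 (Q = 30 - 2 = 28)
(-118 + Q)*100 = (-118 + 28)*100 = -90*100 = -9000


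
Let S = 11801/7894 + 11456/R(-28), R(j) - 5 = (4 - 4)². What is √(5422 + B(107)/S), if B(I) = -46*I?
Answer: 7*√100641181741244402/30164223 ≈ 73.620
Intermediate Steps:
R(j) = 5 (R(j) = 5 + (4 - 4)² = 5 + 0² = 5 + 0 = 5)
S = 90492669/39470 (S = 11801/7894 + 11456/5 = 90492669/39470 ≈ 2292.7)
√(5422 + B(107)/S) = √(5422 + (-46*107)/(90492669/39470)) = √(5422 - 4922*39470/90492669) = √(5422 - 194271340/90492669) = √(490456979978/90492669) = 7*√100641181741244402/30164223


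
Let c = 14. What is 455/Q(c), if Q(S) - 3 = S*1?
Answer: 455/17 ≈ 26.765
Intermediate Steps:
Q(S) = 3 + S (Q(S) = 3 + S*1 = 3 + S)
455/Q(c) = 455/(3 + 14) = 455/17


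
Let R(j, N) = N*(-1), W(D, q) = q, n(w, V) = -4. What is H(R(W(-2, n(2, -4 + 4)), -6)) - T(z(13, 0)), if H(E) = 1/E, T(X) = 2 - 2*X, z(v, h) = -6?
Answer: -83/6 ≈ -13.833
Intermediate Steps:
R(j, N) = -N
H(R(W(-2, n(2, -4 + 4)), -6)) - T(z(13, 0)) = 1/(-1*(-6)) - (2 - 2*(-6)) = 1/6 - (2 + 12) = 1/6 - 1*14 = 1/6 - 14 = -83/6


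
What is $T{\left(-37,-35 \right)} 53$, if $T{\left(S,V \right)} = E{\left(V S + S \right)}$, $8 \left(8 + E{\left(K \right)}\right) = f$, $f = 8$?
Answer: $-371$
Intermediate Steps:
$E{\left(K \right)} = -7$ ($E{\left(K \right)} = -8 + \frac{1}{8} \cdot 8 = -8 + 1 = -7$)
$T{\left(S,V \right)} = -7$
$T{\left(-37,-35 \right)} 53 = \left(-7\right) 53 = -371$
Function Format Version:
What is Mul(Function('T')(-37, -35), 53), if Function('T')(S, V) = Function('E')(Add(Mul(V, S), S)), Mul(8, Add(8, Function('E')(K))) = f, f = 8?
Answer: -371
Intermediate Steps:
Function('E')(K) = -7 (Function('E')(K) = Add(-8, Mul(Rational(1, 8), 8)) = Add(-8, 1) = -7)
Function('T')(S, V) = -7
Mul(Function('T')(-37, -35), 53) = Mul(-7, 53) = -371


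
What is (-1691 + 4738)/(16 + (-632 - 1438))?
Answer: -3047/2054 ≈ -1.4834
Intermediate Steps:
(-1691 + 4738)/(16 + (-632 - 1438)) = 3047/(16 - 2070) = 3047/(-2054) = 3047*(-1/2054) = -3047/2054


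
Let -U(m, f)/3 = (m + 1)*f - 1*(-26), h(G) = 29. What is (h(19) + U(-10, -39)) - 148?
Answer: -1250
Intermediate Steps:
U(m, f) = -78 - 3*f*(1 + m) (U(m, f) = -3*((m + 1)*f - 1*(-26)) = -3*((1 + m)*f + 26) = -3*(f*(1 + m) + 26) = -3*(26 + f*(1 + m)) = -78 - 3*f*(1 + m))
(h(19) + U(-10, -39)) - 148 = (29 + (-78 - 3*(-39) - 3*(-39)*(-10))) - 148 = (29 + (-78 + 117 - 1170)) - 148 = (29 - 1131) - 148 = -1102 - 148 = -1250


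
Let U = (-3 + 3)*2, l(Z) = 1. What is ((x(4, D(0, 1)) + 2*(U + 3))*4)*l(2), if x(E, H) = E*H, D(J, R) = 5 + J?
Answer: 104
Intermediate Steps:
U = 0 (U = 0*2 = 0)
((x(4, D(0, 1)) + 2*(U + 3))*4)*l(2) = ((4*(5 + 0) + 2*(0 + 3))*4)*1 = ((4*5 + 2*3)*4)*1 = ((20 + 6)*4)*1 = (26*4)*1 = 104*1 = 104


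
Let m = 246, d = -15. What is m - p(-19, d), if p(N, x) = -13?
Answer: 259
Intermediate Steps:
m - p(-19, d) = 246 - 1*(-13) = 246 + 13 = 259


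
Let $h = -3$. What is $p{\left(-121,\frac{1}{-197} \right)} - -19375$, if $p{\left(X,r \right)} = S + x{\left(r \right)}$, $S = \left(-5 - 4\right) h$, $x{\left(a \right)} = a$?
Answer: $\frac{3822193}{197} \approx 19402.0$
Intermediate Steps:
$S = 27$ ($S = \left(-5 - 4\right) \left(-3\right) = \left(-9\right) \left(-3\right) = 27$)
$p{\left(X,r \right)} = 27 + r$
$p{\left(-121,\frac{1}{-197} \right)} - -19375 = \left(27 + \frac{1}{-197}\right) - -19375 = \left(27 - \frac{1}{197}\right) + 19375 = \frac{5318}{197} + 19375 = \frac{3822193}{197}$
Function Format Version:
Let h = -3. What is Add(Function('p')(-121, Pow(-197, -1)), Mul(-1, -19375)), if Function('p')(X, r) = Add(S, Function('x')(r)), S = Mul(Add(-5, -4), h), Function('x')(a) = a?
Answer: Rational(3822193, 197) ≈ 19402.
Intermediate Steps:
S = 27 (S = Mul(Add(-5, -4), -3) = Mul(-9, -3) = 27)
Function('p')(X, r) = Add(27, r)
Add(Function('p')(-121, Pow(-197, -1)), Mul(-1, -19375)) = Add(Add(27, Pow(-197, -1)), Mul(-1, -19375)) = Add(Add(27, Rational(-1, 197)), 19375) = Add(Rational(5318, 197), 19375) = Rational(3822193, 197)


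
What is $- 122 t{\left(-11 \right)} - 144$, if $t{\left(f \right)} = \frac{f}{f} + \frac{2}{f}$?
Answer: $- \frac{2682}{11} \approx -243.82$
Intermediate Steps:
$t{\left(f \right)} = 1 + \frac{2}{f}$
$- 122 t{\left(-11 \right)} - 144 = - 122 \frac{2 - 11}{-11} - 144 = - 122 \left(\left(- \frac{1}{11}\right) \left(-9\right)\right) - 144 = \left(-122\right) \frac{9}{11} - 144 = - \frac{1098}{11} - 144 = - \frac{2682}{11}$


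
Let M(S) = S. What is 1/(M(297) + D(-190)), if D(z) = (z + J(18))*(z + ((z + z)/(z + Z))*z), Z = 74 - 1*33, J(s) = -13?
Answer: 149/20447783 ≈ 7.2869e-6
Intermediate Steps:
Z = 41 (Z = 74 - 33 = 41)
D(z) = (-13 + z)*(z + 2*z²/(41 + z)) (D(z) = (z - 13)*(z + ((z + z)/(z + 41))*z) = (-13 + z)*(z + ((2*z)/(41 + z))*z) = (-13 + z)*(z + (2*z/(41 + z))*z) = (-13 + z)*(z + 2*z²/(41 + z)))
1/(M(297) + D(-190)) = 1/(297 - 190*(-533 + 2*(-190) + 3*(-190)²)/(41 - 190)) = 1/(297 - 190*(-533 - 380 + 3*36100)/(-149)) = 1/(297 - 190*(-1/149)*(-533 - 380 + 108300)) = 1/(297 - 190*(-1/149)*107387) = 1/(297 + 20403530/149) = 1/(20447783/149) = 149/20447783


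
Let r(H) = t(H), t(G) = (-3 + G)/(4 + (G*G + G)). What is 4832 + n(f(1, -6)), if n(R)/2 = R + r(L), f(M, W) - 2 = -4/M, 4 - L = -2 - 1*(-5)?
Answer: 14482/3 ≈ 4827.3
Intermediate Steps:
t(G) = (-3 + G)/(4 + G + G²) (t(G) = (-3 + G)/(4 + (G² + G)) = (-3 + G)/(4 + (G + G²)) = (-3 + G)/(4 + G + G²))
L = 1 (L = 4 - (-2 - 1*(-5)) = 4 - (-2 + 5) = 4 - 1*3 = 4 - 3 = 1)
r(H) = (-3 + H)/(4 + H + H²)
f(M, W) = 2 - 4/M
n(R) = -⅔ + 2*R (n(R) = 2*(R + (-3 + 1)/(4 + 1 + 1²)) = 2*(R - 2/(4 + 1 + 1)) = 2*(R - 2/6) = 2*(R + (⅙)*(-2)) = 2*(R - ⅓) = 2*(-⅓ + R) = -⅔ + 2*R)
4832 + n(f(1, -6)) = 4832 + (-⅔ + 2*(2 - 4/1)) = 4832 + (-⅔ + 2*(2 - 4*1)) = 4832 + (-⅔ + 2*(2 - 4)) = 4832 + (-⅔ + 2*(-2)) = 4832 + (-⅔ - 4) = 4832 - 14/3 = 14482/3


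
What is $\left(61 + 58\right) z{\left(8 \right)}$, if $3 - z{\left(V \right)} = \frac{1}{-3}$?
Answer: $\frac{1190}{3} \approx 396.67$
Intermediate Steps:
$z{\left(V \right)} = \frac{10}{3}$ ($z{\left(V \right)} = 3 - \frac{1}{-3} = 3 - - \frac{1}{3} = 3 + \frac{1}{3} = \frac{10}{3}$)
$\left(61 + 58\right) z{\left(8 \right)} = \left(61 + 58\right) \frac{10}{3} = 119 \cdot \frac{10}{3} = \frac{1190}{3}$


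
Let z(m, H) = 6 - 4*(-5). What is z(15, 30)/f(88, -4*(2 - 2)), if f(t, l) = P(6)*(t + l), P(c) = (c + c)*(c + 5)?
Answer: 13/5808 ≈ 0.0022383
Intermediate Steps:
P(c) = 2*c*(5 + c) (P(c) = (2*c)*(5 + c) = 2*c*(5 + c))
f(t, l) = 132*l + 132*t (f(t, l) = (2*6*(5 + 6))*(t + l) = (2*6*11)*(l + t) = 132*(l + t) = 132*l + 132*t)
z(m, H) = 26 (z(m, H) = 6 + 20 = 26)
z(15, 30)/f(88, -4*(2 - 2)) = 26/(132*(-4*(2 - 2)) + 132*88) = 26/(132*(-4*0) + 11616) = 26/(132*0 + 11616) = 26/(0 + 11616) = 26/11616 = 26*(1/11616) = 13/5808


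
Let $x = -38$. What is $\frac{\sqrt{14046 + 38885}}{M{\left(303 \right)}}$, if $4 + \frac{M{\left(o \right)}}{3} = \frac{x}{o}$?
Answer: $- \frac{101 \sqrt{52931}}{1250} \approx -18.589$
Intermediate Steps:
$M{\left(o \right)} = -12 - \frac{114}{o}$ ($M{\left(o \right)} = -12 + 3 \left(- \frac{38}{o}\right) = -12 - \frac{114}{o}$)
$\frac{\sqrt{14046 + 38885}}{M{\left(303 \right)}} = \frac{\sqrt{14046 + 38885}}{-12 - \frac{114}{303}} = \frac{\sqrt{52931}}{-12 - \frac{38}{101}} = \frac{\sqrt{52931}}{- \frac{1250}{101}} = \sqrt{52931} \left(- \frac{101}{1250}\right) = - \frac{101 \sqrt{52931}}{1250}$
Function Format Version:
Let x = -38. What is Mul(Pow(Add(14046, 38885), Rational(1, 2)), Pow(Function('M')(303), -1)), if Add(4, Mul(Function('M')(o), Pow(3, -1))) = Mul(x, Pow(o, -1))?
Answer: Mul(Rational(-101, 1250), Pow(52931, Rational(1, 2))) ≈ -18.589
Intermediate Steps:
Function('M')(o) = Add(-12, Mul(-114, Pow(o, -1))) (Function('M')(o) = Add(-12, Mul(3, Mul(-38, Pow(o, -1)))) = Add(-12, Mul(-114, Pow(o, -1))))
Mul(Pow(Add(14046, 38885), Rational(1, 2)), Pow(Function('M')(303), -1)) = Mul(Pow(Add(14046, 38885), Rational(1, 2)), Pow(Add(-12, Mul(-114, Pow(303, -1))), -1)) = Mul(Pow(52931, Rational(1, 2)), Pow(Add(-12, Mul(-114, Rational(1, 303))), -1)) = Mul(Pow(52931, Rational(1, 2)), Pow(Add(-12, Rational(-38, 101)), -1)) = Mul(Pow(52931, Rational(1, 2)), Pow(Rational(-1250, 101), -1)) = Mul(Pow(52931, Rational(1, 2)), Rational(-101, 1250)) = Mul(Rational(-101, 1250), Pow(52931, Rational(1, 2)))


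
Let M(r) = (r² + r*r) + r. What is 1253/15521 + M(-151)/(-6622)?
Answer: -210555/31042 ≈ -6.7829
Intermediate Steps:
M(r) = r + 2*r² (M(r) = (r² + r²) + r = 2*r² + r = r + 2*r²)
1253/15521 + M(-151)/(-6622) = 1253/15521 - 151*(1 + 2*(-151))/(-6622) = 1253*(1/15521) - 151*(1 - 302)*(-1/6622) = 1253/15521 - 151*(-301)*(-1/6622) = 1253/15521 + 45451*(-1/6622) = 1253/15521 - 151/22 = -210555/31042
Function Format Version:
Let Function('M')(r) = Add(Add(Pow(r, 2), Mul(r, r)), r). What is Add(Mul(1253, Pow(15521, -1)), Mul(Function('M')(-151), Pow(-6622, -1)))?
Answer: Rational(-210555, 31042) ≈ -6.7829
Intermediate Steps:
Function('M')(r) = Add(r, Mul(2, Pow(r, 2))) (Function('M')(r) = Add(Add(Pow(r, 2), Pow(r, 2)), r) = Add(Mul(2, Pow(r, 2)), r) = Add(r, Mul(2, Pow(r, 2))))
Add(Mul(1253, Pow(15521, -1)), Mul(Function('M')(-151), Pow(-6622, -1))) = Add(Mul(1253, Pow(15521, -1)), Mul(Mul(-151, Add(1, Mul(2, -151))), Pow(-6622, -1))) = Add(Mul(1253, Rational(1, 15521)), Mul(Mul(-151, Add(1, -302)), Rational(-1, 6622))) = Add(Rational(1253, 15521), Mul(Mul(-151, -301), Rational(-1, 6622))) = Add(Rational(1253, 15521), Mul(45451, Rational(-1, 6622))) = Add(Rational(1253, 15521), Rational(-151, 22)) = Rational(-210555, 31042)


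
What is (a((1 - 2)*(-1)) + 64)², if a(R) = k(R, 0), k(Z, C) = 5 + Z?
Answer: 4900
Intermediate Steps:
a(R) = 5 + R
(a((1 - 2)*(-1)) + 64)² = ((5 + (1 - 2)*(-1)) + 64)² = ((5 - 1*(-1)) + 64)² = ((5 + 1) + 64)² = (6 + 64)² = 70² = 4900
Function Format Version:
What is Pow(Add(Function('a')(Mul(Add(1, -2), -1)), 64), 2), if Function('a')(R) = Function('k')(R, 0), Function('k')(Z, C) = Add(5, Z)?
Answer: 4900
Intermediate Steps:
Function('a')(R) = Add(5, R)
Pow(Add(Function('a')(Mul(Add(1, -2), -1)), 64), 2) = Pow(Add(Add(5, Mul(Add(1, -2), -1)), 64), 2) = Pow(Add(Add(5, Mul(-1, -1)), 64), 2) = Pow(Add(Add(5, 1), 64), 2) = Pow(Add(6, 64), 2) = Pow(70, 2) = 4900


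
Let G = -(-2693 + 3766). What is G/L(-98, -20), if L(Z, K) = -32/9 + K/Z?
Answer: 473193/1478 ≈ 320.16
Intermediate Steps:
L(Z, K) = -32/9 + K/Z (L(Z, K) = -32*1/9 + K/Z = -32/9 + K/Z)
G = -1073 (G = -1*1073 = -1073)
G/L(-98, -20) = -1073/(-32/9 - 20/(-98)) = -1073/(-32/9 - 20*(-1/98)) = -1073/(-32/9 + 10/49) = -1073/(-1478/441) = -1073*(-441/1478) = 473193/1478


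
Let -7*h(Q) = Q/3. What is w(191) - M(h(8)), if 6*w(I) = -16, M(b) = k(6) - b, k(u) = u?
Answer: -190/21 ≈ -9.0476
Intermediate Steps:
h(Q) = -Q/21 (h(Q) = -Q/(7*3) = -Q/21)
M(b) = 6 - b
w(I) = -8/3 (w(I) = (1/6)*(-16) = -8/3)
w(191) - M(h(8)) = -8/3 - (6 - (-1)*8/21) = -8/3 - (6 - 1*(-8/21)) = -8/3 - (6 + 8/21) = -8/3 - 1*134/21 = -8/3 - 134/21 = -190/21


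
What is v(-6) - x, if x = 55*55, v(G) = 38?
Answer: -2987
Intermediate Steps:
x = 3025
v(-6) - x = 38 - 1*3025 = 38 - 3025 = -2987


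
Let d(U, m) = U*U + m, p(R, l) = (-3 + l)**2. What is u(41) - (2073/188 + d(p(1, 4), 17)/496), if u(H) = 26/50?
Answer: -3072197/291400 ≈ -10.543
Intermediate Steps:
u(H) = 13/25 (u(H) = 26*(1/50) = 13/25)
d(U, m) = m + U**2 (d(U, m) = U**2 + m = m + U**2)
u(41) - (2073/188 + d(p(1, 4), 17)/496) = 13/25 - (2073/188 + (17 + ((-3 + 4)**2)**2)/496) = 13/25 - (2073*(1/188) + (17 + (1**2)**2)*(1/496)) = 13/25 - (2073/188 + (17 + 1**2)*(1/496)) = 13/25 - (2073/188 + (17 + 1)*(1/496)) = 13/25 - (2073/188 + 18*(1/496)) = 13/25 - (2073/188 + 9/248) = 13/25 - 1*128949/11656 = 13/25 - 128949/11656 = -3072197/291400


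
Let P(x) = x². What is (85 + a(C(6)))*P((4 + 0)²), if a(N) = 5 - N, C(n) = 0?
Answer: 23040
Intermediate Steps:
(85 + a(C(6)))*P((4 + 0)²) = (85 + (5 - 1*0))*((4 + 0)²)² = (85 + (5 + 0))*(4²)² = (85 + 5)*16² = 90*256 = 23040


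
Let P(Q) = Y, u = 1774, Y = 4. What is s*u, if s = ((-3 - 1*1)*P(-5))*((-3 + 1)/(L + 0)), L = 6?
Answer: 28384/3 ≈ 9461.3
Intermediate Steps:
P(Q) = 4
s = 16/3 (s = ((-3 - 1*1)*4)*((-3 + 1)/(6 + 0)) = ((-3 - 1)*4)*(-2/6) = (-4*4)*(-2*⅙) = -16*(-⅓) = 16/3 ≈ 5.3333)
s*u = (16/3)*1774 = 28384/3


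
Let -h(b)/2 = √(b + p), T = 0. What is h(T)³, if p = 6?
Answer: -48*√6 ≈ -117.58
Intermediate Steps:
h(b) = -2*√(6 + b) (h(b) = -2*√(b + 6) = -2*√(6 + b))
h(T)³ = (-2*√(6 + 0))³ = (-2*√6)³ = -48*√6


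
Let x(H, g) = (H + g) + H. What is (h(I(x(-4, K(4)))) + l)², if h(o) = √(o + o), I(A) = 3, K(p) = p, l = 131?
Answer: (131 + √6)² ≈ 17809.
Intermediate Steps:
x(H, g) = g + 2*H
h(o) = √2*√o (h(o) = √(2*o) = √2*√o)
(h(I(x(-4, K(4)))) + l)² = (√2*√3 + 131)² = (√6 + 131)² = (131 + √6)²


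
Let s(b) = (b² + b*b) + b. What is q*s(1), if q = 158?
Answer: 474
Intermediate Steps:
s(b) = b + 2*b² (s(b) = (b² + b²) + b = 2*b² + b = b + 2*b²)
q*s(1) = 158*(1*(1 + 2*1)) = 158*(1*(1 + 2)) = 158*(1*3) = 158*3 = 474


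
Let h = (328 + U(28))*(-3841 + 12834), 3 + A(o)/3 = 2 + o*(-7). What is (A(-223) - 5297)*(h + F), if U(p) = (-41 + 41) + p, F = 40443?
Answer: -2000283767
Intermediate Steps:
U(p) = p (U(p) = 0 + p = p)
A(o) = -3 - 21*o (A(o) = -9 + 3*(2 + o*(-7)) = -9 + 3*(2 - 7*o) = -9 + (6 - 21*o) = -3 - 21*o)
h = 3201508 (h = (328 + 28)*(-3841 + 12834) = 356*8993 = 3201508)
(A(-223) - 5297)*(h + F) = ((-3 - 21*(-223)) - 5297)*(3201508 + 40443) = ((-3 + 4683) - 5297)*3241951 = (4680 - 5297)*3241951 = -617*3241951 = -2000283767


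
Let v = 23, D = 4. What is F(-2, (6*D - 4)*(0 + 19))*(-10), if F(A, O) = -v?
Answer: 230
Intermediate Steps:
F(A, O) = -23 (F(A, O) = -1*23 = -23)
F(-2, (6*D - 4)*(0 + 19))*(-10) = -23*(-10) = 230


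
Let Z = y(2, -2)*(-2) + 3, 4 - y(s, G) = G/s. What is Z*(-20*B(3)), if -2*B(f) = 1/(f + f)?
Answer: -35/3 ≈ -11.667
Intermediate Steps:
B(f) = -1/(4*f) (B(f) = -1/(2*(f + f)) = -1/(2*f)/2 = -1/(4*f))
y(s, G) = 4 - G/s
Z = -7 (Z = (4 - 1*(-2)/2)*(-2) + 3 = (4 - 1*(-2)*1/2)*(-2) + 3 = (4 + 1)*(-2) + 3 = 5*(-2) + 3 = -10 + 3 = -7)
Z*(-20*B(3)) = -(-140)*(-1/4/3) = -(-140)*(-1/4*1/3) = -(-140)*(-1)/12 = -7*5/3 = -35/3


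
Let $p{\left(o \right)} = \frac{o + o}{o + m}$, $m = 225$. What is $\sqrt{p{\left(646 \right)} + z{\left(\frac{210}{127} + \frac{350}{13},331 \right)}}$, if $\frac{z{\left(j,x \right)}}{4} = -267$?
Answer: $\frac{2 i \sqrt{202275814}}{871} \approx 32.658 i$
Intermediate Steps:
$z{\left(j,x \right)} = -1068$ ($z{\left(j,x \right)} = 4 \left(-267\right) = -1068$)
$p{\left(o \right)} = \frac{2 o}{225 + o}$ ($p{\left(o \right)} = \frac{o + o}{o + 225} = \frac{2 o}{225 + o}$)
$\sqrt{p{\left(646 \right)} + z{\left(\frac{210}{127} + \frac{350}{13},331 \right)}} = \sqrt{2 \cdot 646 \frac{1}{225 + 646} - 1068} = \sqrt{2 \cdot 646 \cdot \frac{1}{871} - 1068} = \sqrt{\frac{1292}{871} - 1068} = \sqrt{- \frac{928936}{871}} = \frac{2 i \sqrt{202275814}}{871}$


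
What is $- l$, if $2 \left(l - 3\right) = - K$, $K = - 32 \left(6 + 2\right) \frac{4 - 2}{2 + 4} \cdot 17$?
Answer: $- \frac{2185}{3} \approx -728.33$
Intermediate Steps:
$K = - \frac{4352}{3}$ ($K = - 32 \cdot 8 \cdot \frac{2}{6} \cdot 17 = - 32 \cdot 8 \cdot 2 \cdot \frac{1}{6} \cdot 17 = - 32 \cdot 8 \cdot \frac{1}{3} \cdot 17 = \left(-32\right) \frac{8}{3} \cdot 17 = \left(- \frac{256}{3}\right) 17 = - \frac{4352}{3} \approx -1450.7$)
$l = \frac{2185}{3}$ ($l = 3 + \frac{\left(-1\right) \left(- \frac{4352}{3}\right)}{2} = 3 + \frac{1}{2} \cdot \frac{4352}{3} = 3 + \frac{2176}{3} = \frac{2185}{3} \approx 728.33$)
$- l = \left(-1\right) \frac{2185}{3} = - \frac{2185}{3}$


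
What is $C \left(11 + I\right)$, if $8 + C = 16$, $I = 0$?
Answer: $88$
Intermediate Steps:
$C = 8$ ($C = -8 + 16 = 8$)
$C \left(11 + I\right) = 8 \left(11 + 0\right) = 8 \cdot 11 = 88$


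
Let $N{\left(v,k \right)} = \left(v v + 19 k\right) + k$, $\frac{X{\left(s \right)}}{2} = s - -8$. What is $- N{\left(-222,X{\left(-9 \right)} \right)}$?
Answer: $-49244$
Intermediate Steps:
$X{\left(s \right)} = 16 + 2 s$ ($X{\left(s \right)} = 2 \left(s - -8\right) = 2 \left(s + 8\right) = 2 \left(8 + s\right) = 16 + 2 s$)
$N{\left(v,k \right)} = v^{2} + 20 k$ ($N{\left(v,k \right)} = \left(v^{2} + 19 k\right) + k = v^{2} + 20 k$)
$- N{\left(-222,X{\left(-9 \right)} \right)} = - (\left(-222\right)^{2} + 20 \left(16 + 2 \left(-9\right)\right)) = - (49284 + 20 \left(16 - 18\right)) = - (49284 + 20 \left(-2\right)) = - (49284 - 40) = \left(-1\right) 49244 = -49244$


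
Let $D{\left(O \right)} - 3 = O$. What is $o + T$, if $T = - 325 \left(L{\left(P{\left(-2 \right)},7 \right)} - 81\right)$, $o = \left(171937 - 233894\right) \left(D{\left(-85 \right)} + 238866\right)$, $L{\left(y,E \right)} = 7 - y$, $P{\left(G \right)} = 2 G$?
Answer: $-14794317538$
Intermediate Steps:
$D{\left(O \right)} = 3 + O$
$o = -14794340288$ ($o = \left(171937 - 233894\right) \left(\left(3 - 85\right) + 238866\right) = - 61957 \left(-82 + 238866\right) = \left(-61957\right) 238784 = -14794340288$)
$T = 22750$ ($T = - 325 \left(\left(7 - 2 \left(-2\right)\right) - 81\right) = - 325 \left(\left(7 - -4\right) - 81\right) = - 325 \left(\left(7 + 4\right) - 81\right) = - 325 \left(11 - 81\right) = \left(-325\right) \left(-70\right) = 22750$)
$o + T = -14794340288 + 22750 = -14794317538$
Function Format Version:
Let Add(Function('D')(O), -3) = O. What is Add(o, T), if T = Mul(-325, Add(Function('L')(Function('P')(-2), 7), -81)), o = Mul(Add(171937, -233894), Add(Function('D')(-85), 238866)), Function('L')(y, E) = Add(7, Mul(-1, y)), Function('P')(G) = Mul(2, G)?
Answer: -14794317538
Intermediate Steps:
Function('D')(O) = Add(3, O)
o = -14794340288 (o = Mul(Add(171937, -233894), Add(Add(3, -85), 238866)) = Mul(-61957, Add(-82, 238866)) = Mul(-61957, 238784) = -14794340288)
T = 22750 (T = Mul(-325, Add(Add(7, Mul(-1, Mul(2, -2))), -81)) = Mul(-325, Add(Add(7, Mul(-1, -4)), -81)) = Mul(-325, Add(Add(7, 4), -81)) = Mul(-325, Add(11, -81)) = Mul(-325, -70) = 22750)
Add(o, T) = Add(-14794340288, 22750) = -14794317538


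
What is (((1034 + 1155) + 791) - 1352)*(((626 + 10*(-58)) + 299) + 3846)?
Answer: 6822948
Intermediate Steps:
(((1034 + 1155) + 791) - 1352)*(((626 + 10*(-58)) + 299) + 3846) = ((2189 + 791) - 1352)*(((626 - 580) + 299) + 3846) = (2980 - 1352)*((46 + 299) + 3846) = 1628*(345 + 3846) = 1628*4191 = 6822948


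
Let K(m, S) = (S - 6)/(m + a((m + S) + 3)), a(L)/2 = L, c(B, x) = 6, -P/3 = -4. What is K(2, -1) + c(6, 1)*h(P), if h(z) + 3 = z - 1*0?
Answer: 533/10 ≈ 53.300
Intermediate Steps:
P = 12 (P = -3*(-4) = 12)
h(z) = -3 + z (h(z) = -3 + (z - 1*0) = -3 + (z + 0) = -3 + z)
a(L) = 2*L
K(m, S) = (-6 + S)/(6 + 2*S + 3*m) (K(m, S) = (S - 6)/(m + 2*((m + S) + 3)) = (-6 + S)/(m + 2*((S + m) + 3)) = (-6 + S)/(m + 2*(3 + S + m)) = (-6 + S)/(m + (6 + 2*S + 2*m)) = (-6 + S)/(6 + 2*S + 3*m))
K(2, -1) + c(6, 1)*h(P) = (-6 - 1)/(6 + 2*(-1) + 3*2) + 6*(-3 + 12) = -7/(6 - 2 + 6) + 6*9 = -7/10 + 54 = 533/10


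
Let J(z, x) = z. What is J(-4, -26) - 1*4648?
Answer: -4652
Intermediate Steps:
J(-4, -26) - 1*4648 = -4 - 1*4648 = -4 - 4648 = -4652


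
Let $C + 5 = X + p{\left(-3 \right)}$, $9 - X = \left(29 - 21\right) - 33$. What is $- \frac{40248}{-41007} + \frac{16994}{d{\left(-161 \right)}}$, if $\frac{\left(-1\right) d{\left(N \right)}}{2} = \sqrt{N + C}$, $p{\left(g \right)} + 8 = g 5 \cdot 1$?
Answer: $\frac{13416}{13669} + \frac{8497 i \sqrt{155}}{155} \approx 0.98149 + 682.5 i$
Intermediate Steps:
$X = 34$ ($X = 9 - \left(\left(29 - 21\right) - 33\right) = 9 - \left(8 - 33\right) = 9 - -25 = 9 + 25 = 34$)
$p{\left(g \right)} = -8 + 5 g$ ($p{\left(g \right)} = -8 + g 5 \cdot 1 = -8 + 5 g 1 = -8 + 5 g$)
$C = 6$ ($C = -5 + \left(34 + \left(-8 + 5 \left(-3\right)\right)\right) = -5 + \left(34 - 23\right) = -5 + 11 = 6$)
$d{\left(N \right)} = - 2 \sqrt{6 + N}$ ($d{\left(N \right)} = - 2 \sqrt{N + 6} = - 2 \sqrt{6 + N}$)
$- \frac{40248}{-41007} + \frac{16994}{d{\left(-161 \right)}} = - \frac{40248}{-41007} + \frac{16994}{\left(-2\right) \sqrt{6 - 161}} = \left(-40248\right) \left(- \frac{1}{41007}\right) + \frac{16994}{\left(-2\right) \sqrt{-155}} = \frac{13416}{13669} + \frac{16994}{\left(-2\right) i \sqrt{155}} = \frac{13416}{13669} + 16994 \frac{i \sqrt{155}}{310} = \frac{13416}{13669} + \frac{8497 i \sqrt{155}}{155}$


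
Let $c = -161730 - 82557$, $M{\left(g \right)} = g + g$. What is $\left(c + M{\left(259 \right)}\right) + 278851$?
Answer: $35082$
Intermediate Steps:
$M{\left(g \right)} = 2 g$
$c = -244287$
$\left(c + M{\left(259 \right)}\right) + 278851 = \left(-244287 + 2 \cdot 259\right) + 278851 = \left(-244287 + 518\right) + 278851 = -243769 + 278851 = 35082$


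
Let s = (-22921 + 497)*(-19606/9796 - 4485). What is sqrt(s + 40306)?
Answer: sqrt(603699480558510)/2449 ≈ 10033.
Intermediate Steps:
s = 246409857596/2449 (s = -22424*(-19606*1/9796 - 4485) = -22424*(-9803/4898 - 4485) = -22424*(-21977333/4898) = 246409857596/2449 ≈ 1.0062e+8)
sqrt(s + 40306) = sqrt(246409857596/2449 + 40306) = sqrt(246508566990/2449) = sqrt(603699480558510)/2449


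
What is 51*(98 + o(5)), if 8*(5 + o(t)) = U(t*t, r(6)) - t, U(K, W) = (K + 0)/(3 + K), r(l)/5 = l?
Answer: 1056567/224 ≈ 4716.8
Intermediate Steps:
r(l) = 5*l
U(K, W) = K/(3 + K)
o(t) = -5 - t/8 + t²/(8*(3 + t²)) (o(t) = -5 + ((t*t)/(3 + t*t) - t)/8 = -5 + (t²/(3 + t²) - t)/8 = -5 + (-t + t²/(3 + t²))/8 = -5 + (-t/8 + t²/(8*(3 + t²))) = -5 - t/8 + t²/(8*(3 + t²)))
51*(98 + o(5)) = 51*(98 + (5² - (3 + 5²)*(40 + 5))/(8*(3 + 5²))) = 51*(98 + (25 - 1*(3 + 25)*45)/(8*(3 + 25))) = 51*(98 + (⅛)*(25 - 1*28*45)/28) = 51*(98 + (⅛)*(1/28)*(25 - 1260)) = 51*(98 + (⅛)*(1/28)*(-1235)) = 51*(98 - 1235/224) = 51*(20717/224) = 1056567/224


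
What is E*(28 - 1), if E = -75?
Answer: -2025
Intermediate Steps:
E*(28 - 1) = -75*(28 - 1) = -75*27 = -2025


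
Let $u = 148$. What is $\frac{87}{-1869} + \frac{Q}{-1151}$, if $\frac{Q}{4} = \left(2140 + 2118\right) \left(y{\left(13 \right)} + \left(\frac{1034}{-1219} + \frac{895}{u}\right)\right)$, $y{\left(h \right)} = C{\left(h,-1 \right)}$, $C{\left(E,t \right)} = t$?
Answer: $- \frac{2011113314811}{32342143519} \approx -62.182$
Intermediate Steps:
$y{\left(h \right)} = -1$
$Q = \frac{3225694738}{45103}$ ($Q = 4 \left(2140 + 2118\right) \left(-1 + \left(\frac{1034}{-1219} + \frac{895}{148}\right)\right) = 4 \cdot 4258 \left(-1 + \left(1034 \left(- \frac{1}{1219}\right) + 895 \cdot \frac{1}{148}\right)\right) = 4 \cdot 4258 \left(-1 + \left(- \frac{1034}{1219} + \frac{895}{148}\right)\right) = 4 \cdot 4258 \left(-1 + \frac{937973}{180412}\right) = 4 \cdot 4258 \cdot \frac{757561}{180412} = 4 \cdot \frac{1612847369}{90206} = \frac{3225694738}{45103} \approx 71518.0$)
$\frac{87}{-1869} + \frac{Q}{-1151} = \frac{87}{-1869} + \frac{3225694738}{45103 \left(-1151\right)} = 87 \left(- \frac{1}{1869}\right) + \frac{3225694738}{45103} \left(- \frac{1}{1151}\right) = - \frac{29}{623} - \frac{3225694738}{51913553} = - \frac{2011113314811}{32342143519}$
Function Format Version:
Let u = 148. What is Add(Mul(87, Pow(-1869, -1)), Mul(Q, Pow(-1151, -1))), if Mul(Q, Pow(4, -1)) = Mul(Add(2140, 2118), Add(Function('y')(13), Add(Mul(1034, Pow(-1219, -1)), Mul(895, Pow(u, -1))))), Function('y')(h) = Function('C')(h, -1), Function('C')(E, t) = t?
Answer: Rational(-2011113314811, 32342143519) ≈ -62.182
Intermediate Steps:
Function('y')(h) = -1
Q = Rational(3225694738, 45103) (Q = Mul(4, Mul(Add(2140, 2118), Add(-1, Add(Mul(1034, Pow(-1219, -1)), Mul(895, Pow(148, -1)))))) = Mul(4, Mul(4258, Add(-1, Add(Mul(1034, Rational(-1, 1219)), Mul(895, Rational(1, 148)))))) = Mul(4, Mul(4258, Add(-1, Add(Rational(-1034, 1219), Rational(895, 148))))) = Mul(4, Mul(4258, Add(-1, Rational(937973, 180412)))) = Mul(4, Mul(4258, Rational(757561, 180412))) = Mul(4, Rational(1612847369, 90206)) = Rational(3225694738, 45103) ≈ 71518.)
Add(Mul(87, Pow(-1869, -1)), Mul(Q, Pow(-1151, -1))) = Add(Mul(87, Pow(-1869, -1)), Mul(Rational(3225694738, 45103), Pow(-1151, -1))) = Add(Mul(87, Rational(-1, 1869)), Mul(Rational(3225694738, 45103), Rational(-1, 1151))) = Add(Rational(-29, 623), Rational(-3225694738, 51913553)) = Rational(-2011113314811, 32342143519)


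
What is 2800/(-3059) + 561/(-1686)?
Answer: -306519/245594 ≈ -1.2481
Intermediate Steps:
2800/(-3059) + 561/(-1686) = 2800*(-1/3059) + 561*(-1/1686) = -400/437 - 187/562 = -306519/245594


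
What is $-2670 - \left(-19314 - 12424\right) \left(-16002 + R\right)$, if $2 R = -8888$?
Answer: $-648917818$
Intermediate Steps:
$R = -4444$ ($R = \frac{1}{2} \left(-8888\right) = -4444$)
$-2670 - \left(-19314 - 12424\right) \left(-16002 + R\right) = -2670 - \left(-19314 - 12424\right) \left(-16002 - 4444\right) = -2670 - \left(-31738\right) \left(-20446\right) = -2670 - 648915148 = -648917818$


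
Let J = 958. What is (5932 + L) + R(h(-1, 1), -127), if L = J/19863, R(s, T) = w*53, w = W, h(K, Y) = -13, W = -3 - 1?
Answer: 113617318/19863 ≈ 5720.0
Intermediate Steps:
W = -4
w = -4
R(s, T) = -212 (R(s, T) = -4*53 = -212)
L = 958/19863 ≈ 0.048230
(5932 + L) + R(h(-1, 1), -127) = (5932 + 958/19863) - 212 = 117828274/19863 - 212 = 113617318/19863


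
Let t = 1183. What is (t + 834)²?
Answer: 4068289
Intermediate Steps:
(t + 834)² = (1183 + 834)² = 2017² = 4068289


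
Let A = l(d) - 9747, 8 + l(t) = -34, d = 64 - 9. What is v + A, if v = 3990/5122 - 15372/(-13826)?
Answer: -173272869996/17704193 ≈ -9787.1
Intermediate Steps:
d = 55
l(t) = -42 (l(t) = -8 - 34 = -42)
A = -9789 (A = -42 - 9747 = -9789)
v = 33475281/17704193 (v = 3990*(1/5122) - 15372*(-1/13826) = 1995/2561 + 7686/6913 = 33475281/17704193 ≈ 1.8908)
v + A = 33475281/17704193 - 9789 = -173272869996/17704193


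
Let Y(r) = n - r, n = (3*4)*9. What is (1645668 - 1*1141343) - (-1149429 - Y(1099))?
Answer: 1652763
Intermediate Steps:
n = 108 (n = 12*9 = 108)
Y(r) = 108 - r
(1645668 - 1*1141343) - (-1149429 - Y(1099)) = (1645668 - 1*1141343) - (-1149429 - (108 - 1*1099)) = (1645668 - 1141343) - (-1149429 - (108 - 1099)) = 504325 - (-1149429 - 1*(-991)) = 504325 - (-1149429 + 991) = 504325 - 1*(-1148438) = 504325 + 1148438 = 1652763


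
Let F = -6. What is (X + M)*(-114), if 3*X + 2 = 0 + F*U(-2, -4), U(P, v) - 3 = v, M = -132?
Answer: 14896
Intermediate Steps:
U(P, v) = 3 + v
X = 4/3 (X = -⅔ + (0 - 6*(3 - 4))/3 = -⅔ + (0 - 6*(-1))/3 = -⅔ + (0 + 6)/3 = -⅔ + (⅓)*6 = -⅔ + 2 = 4/3 ≈ 1.3333)
(X + M)*(-114) = (4/3 - 132)*(-114) = -392/3*(-114) = 14896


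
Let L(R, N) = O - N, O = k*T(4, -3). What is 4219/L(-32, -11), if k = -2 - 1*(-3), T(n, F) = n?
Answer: 4219/15 ≈ 281.27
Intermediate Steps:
k = 1 (k = -2 + 3 = 1)
O = 4 (O = 1*4 = 4)
L(R, N) = 4 - N
4219/L(-32, -11) = 4219/(4 - 1*(-11)) = 4219/(4 + 11) = 4219/15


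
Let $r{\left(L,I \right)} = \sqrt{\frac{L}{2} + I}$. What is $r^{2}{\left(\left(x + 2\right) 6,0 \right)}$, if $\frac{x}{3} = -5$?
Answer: $-39$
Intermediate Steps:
$x = -15$ ($x = 3 \left(-5\right) = -15$)
$r{\left(L,I \right)} = \sqrt{I + \frac{L}{2}}$ ($r{\left(L,I \right)} = \sqrt{L \frac{1}{2} + I} = \sqrt{\frac{L}{2} + I} = \sqrt{I + \frac{L}{2}}$)
$r^{2}{\left(\left(x + 2\right) 6,0 \right)} = \left(\frac{\sqrt{2 \left(-15 + 2\right) 6 + 4 \cdot 0}}{2}\right)^{2} = \left(\frac{\sqrt{2 \left(\left(-13\right) 6\right) + 0}}{2}\right)^{2} = \left(\frac{\sqrt{2 \left(-78\right) + 0}}{2}\right)^{2} = \left(\frac{\sqrt{-156 + 0}}{2}\right)^{2} = \left(\frac{\sqrt{-156}}{2}\right)^{2} = \left(\frac{2 i \sqrt{39}}{2}\right)^{2} = \left(i \sqrt{39}\right)^{2} = -39$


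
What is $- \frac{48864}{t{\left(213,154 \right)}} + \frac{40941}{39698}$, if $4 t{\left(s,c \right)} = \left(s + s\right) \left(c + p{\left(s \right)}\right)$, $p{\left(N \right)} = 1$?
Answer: $- \frac{842646343}{436876490} \approx -1.9288$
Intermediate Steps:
$t{\left(s,c \right)} = \frac{s \left(1 + c\right)}{2}$ ($t{\left(s,c \right)} = \frac{\left(s + s\right) \left(c + 1\right)}{4} = \frac{2 s \left(1 + c\right)}{4} = \frac{s \left(1 + c\right)}{2}$)
$- \frac{48864}{t{\left(213,154 \right)}} + \frac{40941}{39698} = - \frac{48864}{\frac{1}{2} \cdot 213 \left(1 + 154\right)} + \frac{40941}{39698} = - \frac{48864}{\frac{1}{2} \cdot 213 \cdot 155} + 40941 \cdot \frac{1}{39698} = - \frac{48864}{\frac{33015}{2}} + \frac{40941}{39698} = \left(-48864\right) \frac{2}{33015} + \frac{40941}{39698} = - \frac{32576}{11005} + \frac{40941}{39698} = - \frac{842646343}{436876490}$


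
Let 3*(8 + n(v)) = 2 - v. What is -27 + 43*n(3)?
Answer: -1156/3 ≈ -385.33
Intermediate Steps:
n(v) = -22/3 - v/3 (n(v) = -8 + (2 - v)/3 = -8 + (⅔ - v/3) = -22/3 - v/3)
-27 + 43*n(3) = -27 + 43*(-22/3 - ⅓*3) = -27 + 43*(-22/3 - 1) = -27 + 43*(-25/3) = -27 - 1075/3 = -1156/3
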